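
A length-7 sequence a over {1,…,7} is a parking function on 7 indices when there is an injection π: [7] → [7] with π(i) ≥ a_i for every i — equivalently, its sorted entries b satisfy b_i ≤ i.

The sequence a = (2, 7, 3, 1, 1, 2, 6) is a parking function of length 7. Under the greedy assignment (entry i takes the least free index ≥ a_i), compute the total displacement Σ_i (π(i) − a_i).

6

Σπ = 7·8/2 = 28 (π permutes [7]); Σa = 2+7+3+1+1+2+6 = 22; disp = 28−22 = 6.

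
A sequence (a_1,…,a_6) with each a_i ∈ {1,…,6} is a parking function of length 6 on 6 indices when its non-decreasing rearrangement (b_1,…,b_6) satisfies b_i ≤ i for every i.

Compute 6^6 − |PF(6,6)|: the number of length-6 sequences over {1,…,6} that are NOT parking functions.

29849

|PF| = (6+1−6)·(6+1)^{6−1} = 1×16807 = 16807 (Pollak)
Check (2,5,6,4,6,5) → sorted (2,4,5,5,6,6): b_1=2>1, not a PF.
Total 46656; non-PF = 46656−16807 = 29849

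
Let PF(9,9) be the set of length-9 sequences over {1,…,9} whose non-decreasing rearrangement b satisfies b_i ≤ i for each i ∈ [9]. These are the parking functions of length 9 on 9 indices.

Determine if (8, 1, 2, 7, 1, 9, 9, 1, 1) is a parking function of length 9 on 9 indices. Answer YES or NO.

NO

Sorted: b = (1, 1, 1, 1, 2, 7, 8, 9, 9).
  b_1=1 ≤ 1
  b_2=1 ≤ 2
  b_3=1 ≤ 3
  b_4=1 ≤ 4
  b_5=2 ≤ 5
  b_6=7 > 6
  fails at i=6 ⇒ NO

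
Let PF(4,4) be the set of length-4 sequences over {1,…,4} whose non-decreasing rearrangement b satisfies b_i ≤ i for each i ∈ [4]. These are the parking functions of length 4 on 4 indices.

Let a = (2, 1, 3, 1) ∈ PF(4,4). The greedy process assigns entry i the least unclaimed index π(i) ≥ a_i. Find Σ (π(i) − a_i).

Σπ(i) = 1+…+4 = 10; Σa = 2+1+3+1 = 7; disp = 10−7 = 3.

3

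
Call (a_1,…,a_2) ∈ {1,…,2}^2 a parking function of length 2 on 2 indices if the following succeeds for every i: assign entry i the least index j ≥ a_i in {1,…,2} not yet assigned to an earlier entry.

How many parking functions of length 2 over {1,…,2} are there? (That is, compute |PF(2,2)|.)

3

#PF = (3−2)·3^(2−1) = 1 · 3 = 3 (Pollak)
Check (1,1) → sorted (1,1): b_i ≤ i ∀i, a PF.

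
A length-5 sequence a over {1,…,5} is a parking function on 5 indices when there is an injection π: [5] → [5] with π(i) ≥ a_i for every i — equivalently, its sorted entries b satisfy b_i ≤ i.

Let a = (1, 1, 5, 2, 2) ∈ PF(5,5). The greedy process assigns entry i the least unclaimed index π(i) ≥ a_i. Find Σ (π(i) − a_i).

4

Σπ(i) = 1+…+5 = 15; Σa = 1+1+5+2+2 = 11; disp = 15−11 = 4.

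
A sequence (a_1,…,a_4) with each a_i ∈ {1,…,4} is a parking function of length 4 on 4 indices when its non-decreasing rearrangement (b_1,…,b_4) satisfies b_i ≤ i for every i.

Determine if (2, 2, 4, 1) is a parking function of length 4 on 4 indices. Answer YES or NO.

YES

Rearranged: b = (1, 2, 2, 4).
  b_1=1 ≤ 1
  b_2=2 ≤ 2
  b_3=2 ≤ 3
  b_4=4 ≤ 4
All bounds hold ⇒ YES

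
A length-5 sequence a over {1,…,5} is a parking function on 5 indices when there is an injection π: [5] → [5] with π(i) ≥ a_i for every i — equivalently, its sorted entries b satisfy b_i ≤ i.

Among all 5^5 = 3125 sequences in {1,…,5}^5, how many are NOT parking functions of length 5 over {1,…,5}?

Count = (5−5+1)·(5+1)^(5−1) = 1 · 1296 = 1296 [KW]
Check (5,5,4,1,2) → sorted (1,2,4,5,5): b_3=4>3, not a PF.
So 3125 − 1296 = 1829 fail.

1829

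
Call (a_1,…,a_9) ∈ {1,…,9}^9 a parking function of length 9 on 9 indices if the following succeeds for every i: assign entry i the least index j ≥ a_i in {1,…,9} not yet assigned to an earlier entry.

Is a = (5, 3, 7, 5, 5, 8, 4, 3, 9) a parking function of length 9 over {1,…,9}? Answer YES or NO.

NO

Sorted: b = (3, 3, 4, 5, 5, 5, 7, 8, 9).
  b_1=3 > 1
  fails at i=1 ⇒ NO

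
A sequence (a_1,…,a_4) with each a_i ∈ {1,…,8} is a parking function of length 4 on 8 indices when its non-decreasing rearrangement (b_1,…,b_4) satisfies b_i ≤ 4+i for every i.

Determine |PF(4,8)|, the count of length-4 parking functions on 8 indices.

3645

|PF| = (8−4+1)·(8+1)^(4−1) = 5 · 729 = 3645 (Konheim–Weiss)
E.g. (1,3,7,3) → sorted (1,3,3,7): b_i ≤ 4+i ∀i, a PF.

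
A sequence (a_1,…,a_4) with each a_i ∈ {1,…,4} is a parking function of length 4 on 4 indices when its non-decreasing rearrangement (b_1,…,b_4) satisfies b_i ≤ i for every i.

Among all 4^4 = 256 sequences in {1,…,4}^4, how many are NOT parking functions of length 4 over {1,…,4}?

|PF| = 1·5^3 = 1·125 = 125 (Konheim–Weiss)
Example (3,1,3,3) → sorted (1,3,3,3): b_2=3>2, not a PF.
4^4 − 125 = 256 − 125 = 131

131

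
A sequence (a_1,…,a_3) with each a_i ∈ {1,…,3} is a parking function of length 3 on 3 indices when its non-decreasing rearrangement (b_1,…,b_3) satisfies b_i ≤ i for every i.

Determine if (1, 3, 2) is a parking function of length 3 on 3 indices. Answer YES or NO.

YES

Order a: b = (1, 2, 3).
  b_1=1 ≤ 1
  b_2=2 ≤ 2
  b_3=3 ≤ 3
All bounds hold ⇒ YES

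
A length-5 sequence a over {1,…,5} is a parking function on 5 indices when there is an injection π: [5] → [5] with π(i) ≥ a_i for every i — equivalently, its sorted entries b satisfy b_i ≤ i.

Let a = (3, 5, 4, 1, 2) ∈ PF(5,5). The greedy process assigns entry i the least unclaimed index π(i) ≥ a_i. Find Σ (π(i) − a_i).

Σπ = 5·6/2 = 15 (π permutes [5]); Σa = 3+5+4+1+2 = 15; disp = 15−15 = 0.

0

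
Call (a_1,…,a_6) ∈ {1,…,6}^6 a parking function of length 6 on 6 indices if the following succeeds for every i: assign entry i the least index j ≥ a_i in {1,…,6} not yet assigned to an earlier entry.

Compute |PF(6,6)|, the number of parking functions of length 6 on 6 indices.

16807

#PF = (7−6)·7^(6−1) = 1 · 16807 = 16807 (Pollak)
Check (3,3,2,6,4,1) → sorted (1,2,3,3,4,6): b_i ≤ i ∀i, a PF.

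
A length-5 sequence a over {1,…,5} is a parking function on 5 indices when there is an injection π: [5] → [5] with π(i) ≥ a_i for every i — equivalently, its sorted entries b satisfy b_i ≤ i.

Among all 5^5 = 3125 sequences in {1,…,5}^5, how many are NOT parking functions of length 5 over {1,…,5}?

|PF(5,5)| = 1·6^4 = 1·1296 = 1296 (Konheim–Weiss)
One tuple (2,5,5,2,4) → sorted (2,2,4,5,5): b_1=2>1, not a PF.
So 3125 − 1296 = 1829 fail.

1829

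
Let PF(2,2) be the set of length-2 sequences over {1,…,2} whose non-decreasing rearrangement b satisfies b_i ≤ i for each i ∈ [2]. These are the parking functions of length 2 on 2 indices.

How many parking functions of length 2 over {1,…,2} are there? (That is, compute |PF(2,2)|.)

3

Count = (3−2)·3^(2−1) = 1 · 3 = 3 [KW]
Example (1,2) → sorted (1,2): b_i ≤ i ∀i, a PF.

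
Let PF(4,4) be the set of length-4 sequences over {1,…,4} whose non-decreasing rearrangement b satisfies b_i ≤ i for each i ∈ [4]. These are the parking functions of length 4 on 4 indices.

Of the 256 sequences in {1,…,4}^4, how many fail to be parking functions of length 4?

|PF(4,4)| = 1·5^3 = 1×125 = 125 [KW]
One tuple (4,4,3,1) → sorted (1,3,4,4): b_2=3>2, not a PF.
4^4 − 125 = 256 − 125 = 131

131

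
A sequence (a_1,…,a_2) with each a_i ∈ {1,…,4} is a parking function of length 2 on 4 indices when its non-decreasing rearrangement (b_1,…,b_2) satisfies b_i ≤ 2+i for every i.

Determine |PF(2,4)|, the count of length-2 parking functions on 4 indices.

Count = (4−2+1)·(4+1)^(2−1) = 3·5 = 15 [KW]
Check (3,4) → sorted (3,4): b_i ≤ 2+i ∀i, a PF.

15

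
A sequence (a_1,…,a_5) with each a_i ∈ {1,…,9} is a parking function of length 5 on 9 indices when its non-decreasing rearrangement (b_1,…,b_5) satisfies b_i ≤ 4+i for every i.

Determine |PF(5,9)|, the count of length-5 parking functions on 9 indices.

50000

|PF| = (9+1−5)·(9+1)^{5−1} = 5 · 10000 = 50000 (Pollak)
Check (6,6,1,4,4) → sorted (1,4,4,6,6): b_i ≤ 4+i ∀i, a PF.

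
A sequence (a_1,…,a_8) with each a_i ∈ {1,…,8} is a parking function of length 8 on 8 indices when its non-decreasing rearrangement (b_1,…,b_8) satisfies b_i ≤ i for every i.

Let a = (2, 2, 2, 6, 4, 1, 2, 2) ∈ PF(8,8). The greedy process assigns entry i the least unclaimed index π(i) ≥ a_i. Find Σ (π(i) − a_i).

15

Σπ = 8·9/2 = 36 (π permutes [8]); Σa = 2+2+2+6+4+1+2+2 = 21; disp = 36−21 = 15.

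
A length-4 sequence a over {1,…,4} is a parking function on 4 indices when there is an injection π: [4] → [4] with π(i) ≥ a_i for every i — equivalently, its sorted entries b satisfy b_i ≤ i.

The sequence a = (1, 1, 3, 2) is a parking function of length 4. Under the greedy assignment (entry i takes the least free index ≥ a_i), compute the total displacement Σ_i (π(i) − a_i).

Σπ = 10 ({1..4} each once); Σa = 1+1+3+2 = 7; disp = 10−7 = 3.

3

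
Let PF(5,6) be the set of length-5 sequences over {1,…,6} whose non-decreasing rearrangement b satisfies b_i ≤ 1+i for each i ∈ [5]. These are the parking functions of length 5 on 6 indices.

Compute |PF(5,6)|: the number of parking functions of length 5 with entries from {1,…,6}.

4802

|PF(5,6)| = (6+1−5)·(6+1)^{5−1} = 2×2401 = 4802 [KW]
E.g. (3,1,3,4,3) → sorted (1,3,3,3,4): b_i ≤ 1+i ∀i, a PF.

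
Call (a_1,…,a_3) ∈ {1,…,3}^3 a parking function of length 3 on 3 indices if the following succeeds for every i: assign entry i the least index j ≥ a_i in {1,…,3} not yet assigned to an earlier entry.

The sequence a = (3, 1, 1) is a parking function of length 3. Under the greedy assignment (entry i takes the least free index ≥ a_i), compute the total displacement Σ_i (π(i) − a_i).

1

Σπ = 6 ({1..3} each once); Σa = 3+1+1 = 5; disp = 6−5 = 1.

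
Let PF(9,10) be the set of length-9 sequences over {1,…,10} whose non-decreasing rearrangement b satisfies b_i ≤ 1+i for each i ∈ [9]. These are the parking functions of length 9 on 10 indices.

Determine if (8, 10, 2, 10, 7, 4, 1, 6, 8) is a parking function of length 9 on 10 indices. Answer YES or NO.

NO

Rearranged: b = (1, 2, 4, 6, 7, 8, 8, 10, 10).
  b_1=1 ≤ 2
  b_2=2 ≤ 3
  b_3=4 ≤ 4
  b_4=6 > 5
  fails at i=4 ⇒ NO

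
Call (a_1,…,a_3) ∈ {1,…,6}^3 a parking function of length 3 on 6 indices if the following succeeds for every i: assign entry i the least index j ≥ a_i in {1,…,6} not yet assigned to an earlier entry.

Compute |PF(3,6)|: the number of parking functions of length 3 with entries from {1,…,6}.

196

|PF(3,6)| = 4·7^2 = 4 · 49 = 196 (Konheim–Weiss)
Check (6,1,4) → sorted (1,4,6): b_i ≤ 3+i ∀i, a PF.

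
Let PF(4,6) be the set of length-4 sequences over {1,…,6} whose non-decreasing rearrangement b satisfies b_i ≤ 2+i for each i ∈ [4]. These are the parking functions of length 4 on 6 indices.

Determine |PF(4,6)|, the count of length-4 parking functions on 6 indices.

|PF| = (6+1−4)·(6+1)^{4−1} = 3 · 343 = 1029 (Konheim–Weiss)
Example (6,3,4,4) → sorted (3,4,4,6): b_i ≤ 2+i ∀i, a PF.

1029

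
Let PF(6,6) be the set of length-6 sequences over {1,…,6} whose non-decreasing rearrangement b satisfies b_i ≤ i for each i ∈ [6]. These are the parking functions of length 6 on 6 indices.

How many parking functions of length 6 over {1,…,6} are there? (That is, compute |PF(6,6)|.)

16807

#PF = (6−6+1)·(6+1)^(6−1) = 1×16807 = 16807 (Pollak)
E.g. (1,4,5,1,1,4) → sorted (1,1,1,4,4,5): b_i ≤ i ∀i, a PF.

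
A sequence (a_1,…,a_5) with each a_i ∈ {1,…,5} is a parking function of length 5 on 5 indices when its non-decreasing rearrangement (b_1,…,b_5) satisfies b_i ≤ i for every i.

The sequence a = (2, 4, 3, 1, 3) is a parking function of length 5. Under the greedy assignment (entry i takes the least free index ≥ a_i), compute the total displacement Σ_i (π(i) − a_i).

2

Σπ = 15 ({1..5} each once); Σa = 2+4+3+1+3 = 13; disp = 15−13 = 2.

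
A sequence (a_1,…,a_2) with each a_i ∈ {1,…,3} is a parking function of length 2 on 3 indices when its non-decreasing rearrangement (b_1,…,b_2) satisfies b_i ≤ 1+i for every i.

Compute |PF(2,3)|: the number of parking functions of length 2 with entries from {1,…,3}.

Count = (4−2)·4^(2−1) = 2×4 = 8 (Konheim–Weiss)
One tuple (1,3) → sorted (1,3): b_i ≤ 1+i ∀i, a PF.

8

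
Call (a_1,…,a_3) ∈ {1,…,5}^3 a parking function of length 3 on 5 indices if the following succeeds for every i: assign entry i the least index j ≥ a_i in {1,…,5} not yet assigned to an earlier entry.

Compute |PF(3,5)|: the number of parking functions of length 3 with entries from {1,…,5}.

|PF(3,5)| = (6−3)·6^(3−1) = 3 · 36 = 108
Example (5,2,1) → sorted (1,2,5): b_i ≤ 2+i ∀i, a PF.

108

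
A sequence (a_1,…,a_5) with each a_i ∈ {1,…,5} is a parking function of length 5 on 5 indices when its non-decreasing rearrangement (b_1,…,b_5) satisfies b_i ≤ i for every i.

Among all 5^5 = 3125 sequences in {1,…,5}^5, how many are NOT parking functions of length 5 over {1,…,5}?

1829

|PF| = (6−5)·6^(5−1) = 1·1296 = 1296
E.g. (1,5,4,5,2) → sorted (1,2,4,5,5): b_3=4>3, not a PF.
Total 3125; non-PF = 3125−1296 = 1829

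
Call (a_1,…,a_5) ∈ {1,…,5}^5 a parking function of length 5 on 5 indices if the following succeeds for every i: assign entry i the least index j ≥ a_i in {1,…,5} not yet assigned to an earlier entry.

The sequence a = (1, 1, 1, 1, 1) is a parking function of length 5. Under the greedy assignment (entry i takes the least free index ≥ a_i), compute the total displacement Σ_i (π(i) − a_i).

Σπ(i) = 1+…+5 = 15; Σa = 1+1+1+1+1 = 5; disp = 15−5 = 10.

10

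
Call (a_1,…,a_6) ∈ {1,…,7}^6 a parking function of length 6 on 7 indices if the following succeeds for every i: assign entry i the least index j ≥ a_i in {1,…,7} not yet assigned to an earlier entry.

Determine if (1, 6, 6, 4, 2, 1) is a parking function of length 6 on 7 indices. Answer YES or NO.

Rearranged: b = (1, 1, 2, 4, 6, 6).
  b_1=1 ≤ 2
  b_2=1 ≤ 3
  b_3=2 ≤ 4
  b_4=4 ≤ 5
  b_5=6 ≤ 6
  b_6=6 ≤ 7
All bounds hold ⇒ YES

YES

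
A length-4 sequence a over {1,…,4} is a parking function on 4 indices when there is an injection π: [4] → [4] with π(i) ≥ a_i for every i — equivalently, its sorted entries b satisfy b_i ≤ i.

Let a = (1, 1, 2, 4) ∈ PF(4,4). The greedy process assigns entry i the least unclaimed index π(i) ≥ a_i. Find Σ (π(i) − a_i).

Σπ(i) = 1+…+4 = 10; Σa = 1+1+2+4 = 8; disp = 10−8 = 2.

2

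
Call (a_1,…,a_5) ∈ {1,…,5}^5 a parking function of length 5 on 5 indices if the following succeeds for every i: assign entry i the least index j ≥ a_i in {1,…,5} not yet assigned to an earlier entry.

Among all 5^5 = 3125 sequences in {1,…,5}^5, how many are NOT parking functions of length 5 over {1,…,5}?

1829

|PF(5,5)| = 1·6^4 = 1·1296 = 1296 (Pollak)
Check (5,4,4,3,3) → sorted (3,3,4,4,5): b_1=3>1, not a PF.
So 3125 − 1296 = 1829 fail.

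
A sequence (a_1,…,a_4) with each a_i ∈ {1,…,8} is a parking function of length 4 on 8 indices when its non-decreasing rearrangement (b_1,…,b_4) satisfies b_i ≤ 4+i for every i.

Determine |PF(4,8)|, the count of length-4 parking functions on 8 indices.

|PF(4,8)| = (9−4)·9^(4−1) = 5×729 = 3645 (Pollak)
Example (4,8,7,1) → sorted (1,4,7,8): b_i ≤ 4+i ∀i, a PF.

3645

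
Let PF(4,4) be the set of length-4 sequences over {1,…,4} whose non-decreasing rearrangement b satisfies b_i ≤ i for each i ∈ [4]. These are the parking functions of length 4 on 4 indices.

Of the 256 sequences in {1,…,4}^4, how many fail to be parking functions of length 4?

|PF| = (4+1−4)·(4+1)^{4−1} = 1×125 = 125 [KW]
Example (2,3,2,2) → sorted (2,2,2,3): b_1=2>1, not a PF.
Total 256; non-PF = 256−125 = 131

131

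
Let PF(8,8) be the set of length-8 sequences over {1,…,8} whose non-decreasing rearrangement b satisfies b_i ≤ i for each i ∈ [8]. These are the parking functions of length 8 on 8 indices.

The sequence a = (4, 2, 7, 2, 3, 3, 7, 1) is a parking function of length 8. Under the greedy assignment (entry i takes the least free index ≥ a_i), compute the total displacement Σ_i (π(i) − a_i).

7

Σπ = 36 ({1..8} each once); Σa = 4+2+7+2+3+3+7+1 = 29; disp = 36−29 = 7.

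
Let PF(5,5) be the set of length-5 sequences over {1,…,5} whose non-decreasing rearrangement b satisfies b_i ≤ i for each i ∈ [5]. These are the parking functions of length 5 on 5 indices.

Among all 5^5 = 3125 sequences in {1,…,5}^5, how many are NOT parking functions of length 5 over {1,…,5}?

1829

#PF = (5−5+1)·(5+1)^(5−1) = 1·1296 = 1296 [KW]
E.g. (5,3,5,3,5) → sorted (3,3,5,5,5): b_1=3>1, not a PF.
Total 3125; non-PF = 3125−1296 = 1829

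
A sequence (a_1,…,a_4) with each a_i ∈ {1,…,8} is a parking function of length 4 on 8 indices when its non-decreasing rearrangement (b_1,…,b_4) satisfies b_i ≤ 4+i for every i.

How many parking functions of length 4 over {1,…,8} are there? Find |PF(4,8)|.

Count = (8+1−4)·(8+1)^{4−1} = 5 · 729 = 3645 [KW]
Check (1,2,5,6) → sorted (1,2,5,6): b_i ≤ 4+i ∀i, a PF.

3645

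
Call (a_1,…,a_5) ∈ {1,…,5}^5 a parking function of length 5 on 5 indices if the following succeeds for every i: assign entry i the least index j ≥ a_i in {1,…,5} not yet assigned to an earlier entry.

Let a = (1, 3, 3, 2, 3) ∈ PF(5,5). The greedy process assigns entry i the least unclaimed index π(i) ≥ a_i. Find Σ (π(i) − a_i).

Σπ = 15 ({1..5} each once); Σa = 1+3+3+2+3 = 12; disp = 15−12 = 3.

3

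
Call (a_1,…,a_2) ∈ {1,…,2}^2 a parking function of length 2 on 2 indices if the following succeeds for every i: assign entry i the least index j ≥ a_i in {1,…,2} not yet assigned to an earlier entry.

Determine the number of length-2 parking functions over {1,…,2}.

3

Count = (2−2+1)·(2+1)^(2−1) = 1 · 3 = 3
Example (2,1) → sorted (1,2): b_i ≤ i ∀i, a PF.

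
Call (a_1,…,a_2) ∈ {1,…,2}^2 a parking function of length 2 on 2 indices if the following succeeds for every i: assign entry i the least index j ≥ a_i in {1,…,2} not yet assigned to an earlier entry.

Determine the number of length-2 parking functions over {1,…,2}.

3

|PF| = (3−2)·3^(2−1) = 1·3 = 3 [KW]
Check (2,1) → sorted (1,2): b_i ≤ i ∀i, a PF.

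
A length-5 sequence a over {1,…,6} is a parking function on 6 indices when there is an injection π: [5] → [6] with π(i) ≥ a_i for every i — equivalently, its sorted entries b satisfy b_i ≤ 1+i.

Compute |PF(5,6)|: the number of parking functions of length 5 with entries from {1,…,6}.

4802

|PF(5,6)| = (6+1−5)·(6+1)^{5−1} = 2·2401 = 4802
Check (1,2,1,6,5) → sorted (1,1,2,5,6): b_i ≤ 1+i ∀i, a PF.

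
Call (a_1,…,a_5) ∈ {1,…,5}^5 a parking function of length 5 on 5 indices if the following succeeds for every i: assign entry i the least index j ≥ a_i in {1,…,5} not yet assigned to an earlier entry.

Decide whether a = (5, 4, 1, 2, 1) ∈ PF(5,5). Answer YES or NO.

Rearranged: b = (1, 1, 2, 4, 5).
  b_1=1 ≤ 1
  b_2=1 ≤ 2
  b_3=2 ≤ 3
  b_4=4 ≤ 4
  b_5=5 ≤ 5
All bounds hold ⇒ YES

YES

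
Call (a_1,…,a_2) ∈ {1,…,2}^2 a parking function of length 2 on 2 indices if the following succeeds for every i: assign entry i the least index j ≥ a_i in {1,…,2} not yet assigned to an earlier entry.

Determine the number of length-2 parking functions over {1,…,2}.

3

|PF| = (2−2+1)·(2+1)^(2−1) = 1 · 3 = 3 (Konheim–Weiss)
E.g. (1,2) → sorted (1,2): b_i ≤ i ∀i, a PF.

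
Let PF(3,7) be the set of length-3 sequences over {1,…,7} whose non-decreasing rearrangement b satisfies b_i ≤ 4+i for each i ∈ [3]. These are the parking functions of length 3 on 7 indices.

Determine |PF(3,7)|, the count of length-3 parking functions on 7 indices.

320

|PF(3,7)| = (8−3)·8^(3−1) = 5×64 = 320
Check (2,4,5) → sorted (2,4,5): b_i ≤ 4+i ∀i, a PF.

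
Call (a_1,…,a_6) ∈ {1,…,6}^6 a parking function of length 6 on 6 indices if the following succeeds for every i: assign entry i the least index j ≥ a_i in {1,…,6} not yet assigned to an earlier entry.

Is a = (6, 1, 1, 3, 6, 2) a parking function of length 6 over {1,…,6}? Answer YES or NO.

Rearranged: b = (1, 1, 2, 3, 6, 6).
  b_1=1 ≤ 1
  b_2=1 ≤ 2
  b_3=2 ≤ 3
  b_4=3 ≤ 4
  b_5=6 > 5
  fails at i=5 ⇒ NO

NO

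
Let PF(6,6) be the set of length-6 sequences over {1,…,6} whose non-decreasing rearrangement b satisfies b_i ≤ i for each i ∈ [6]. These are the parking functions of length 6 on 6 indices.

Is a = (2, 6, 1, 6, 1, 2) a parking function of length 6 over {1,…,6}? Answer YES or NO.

Sorted: b = (1, 1, 2, 2, 6, 6).
  b_1=1 ≤ 1
  b_2=1 ≤ 2
  b_3=2 ≤ 3
  b_4=2 ≤ 4
  b_5=6 > 5
  fails at i=5 ⇒ NO

NO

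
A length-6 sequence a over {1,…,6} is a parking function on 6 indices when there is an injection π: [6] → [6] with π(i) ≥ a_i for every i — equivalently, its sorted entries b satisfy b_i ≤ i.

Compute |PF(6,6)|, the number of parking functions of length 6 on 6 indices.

#PF = (6+1−6)·(6+1)^{6−1} = 1 · 16807 = 16807
Example (2,4,3,1,4,1) → sorted (1,1,2,3,4,4): b_i ≤ i ∀i, a PF.

16807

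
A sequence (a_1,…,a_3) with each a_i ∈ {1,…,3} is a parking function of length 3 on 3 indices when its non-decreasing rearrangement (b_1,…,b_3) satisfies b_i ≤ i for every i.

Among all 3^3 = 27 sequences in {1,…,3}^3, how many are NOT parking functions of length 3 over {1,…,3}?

11

#PF = (3+1−3)·(3+1)^{3−1} = 1×16 = 16
Example (3,2,3) → sorted (2,3,3): b_1=2>1, not a PF.
3^3 − 16 = 27 − 16 = 11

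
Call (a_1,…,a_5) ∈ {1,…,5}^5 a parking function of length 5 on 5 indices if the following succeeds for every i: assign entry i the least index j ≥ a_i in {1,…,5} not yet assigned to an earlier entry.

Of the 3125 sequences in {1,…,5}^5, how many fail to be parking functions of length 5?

1829

#PF = (5−5+1)·(5+1)^(5−1) = 1·1296 = 1296
Example (4,3,4,1,3) → sorted (1,3,3,4,4): b_2=3>2, not a PF.
5^5 − 1296 = 3125 − 1296 = 1829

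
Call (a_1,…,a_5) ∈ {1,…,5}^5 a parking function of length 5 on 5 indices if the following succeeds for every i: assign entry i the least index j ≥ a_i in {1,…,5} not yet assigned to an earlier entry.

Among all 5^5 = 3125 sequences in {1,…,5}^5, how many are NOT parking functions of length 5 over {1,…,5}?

|PF| = (6−5)·6^(5−1) = 1×1296 = 1296 [KW]
Example (5,3,5,1,4) → sorted (1,3,4,5,5): b_2=3>2, not a PF.
So 3125 − 1296 = 1829 fail.

1829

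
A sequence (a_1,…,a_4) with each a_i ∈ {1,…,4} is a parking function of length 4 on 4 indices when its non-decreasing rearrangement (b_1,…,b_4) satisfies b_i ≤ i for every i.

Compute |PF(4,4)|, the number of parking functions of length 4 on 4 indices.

|PF| = (4+1−4)·(4+1)^{4−1} = 1·125 = 125
One tuple (3,3,1,2) → sorted (1,2,3,3): b_i ≤ i ∀i, a PF.

125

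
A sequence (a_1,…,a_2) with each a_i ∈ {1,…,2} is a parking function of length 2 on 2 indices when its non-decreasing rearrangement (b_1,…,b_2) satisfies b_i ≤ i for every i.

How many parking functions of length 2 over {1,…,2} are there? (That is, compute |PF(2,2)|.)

3

#PF = (3−2)·3^(2−1) = 1×3 = 3 [KW]
Check (1,1) → sorted (1,1): b_i ≤ i ∀i, a PF.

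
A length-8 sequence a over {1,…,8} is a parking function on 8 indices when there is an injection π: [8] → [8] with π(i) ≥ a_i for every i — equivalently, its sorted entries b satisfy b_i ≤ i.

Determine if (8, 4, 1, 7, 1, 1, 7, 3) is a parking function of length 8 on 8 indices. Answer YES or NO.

NO

Sorted: b = (1, 1, 1, 3, 4, 7, 7, 8).
  b_1=1 ≤ 1
  b_2=1 ≤ 2
  b_3=1 ≤ 3
  b_4=3 ≤ 4
  b_5=4 ≤ 5
  b_6=7 > 6
  fails at i=6 ⇒ NO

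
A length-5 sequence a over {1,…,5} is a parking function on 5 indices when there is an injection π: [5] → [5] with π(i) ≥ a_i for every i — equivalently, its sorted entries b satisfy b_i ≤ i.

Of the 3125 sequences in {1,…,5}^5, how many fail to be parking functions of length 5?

|PF| = (5+1−5)·(5+1)^{5−1} = 1 · 1296 = 1296 [KW]
E.g. (5,4,5,4,4) → sorted (4,4,4,5,5): b_1=4>1, not a PF.
So 3125 − 1296 = 1829 fail.

1829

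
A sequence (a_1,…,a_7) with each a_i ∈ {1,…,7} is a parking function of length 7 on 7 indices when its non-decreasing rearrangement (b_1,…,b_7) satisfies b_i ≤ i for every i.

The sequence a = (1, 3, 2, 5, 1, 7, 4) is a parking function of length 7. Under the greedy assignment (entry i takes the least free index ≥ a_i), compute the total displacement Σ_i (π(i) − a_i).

Σπ = 28 ({1..7} each once); Σa = 1+3+2+5+1+7+4 = 23; disp = 28−23 = 5.

5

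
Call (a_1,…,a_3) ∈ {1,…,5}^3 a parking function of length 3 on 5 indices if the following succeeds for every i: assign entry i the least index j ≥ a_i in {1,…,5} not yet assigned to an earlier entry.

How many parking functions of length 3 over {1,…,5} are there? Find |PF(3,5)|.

108

|PF(3,5)| = 3·6^2 = 3×36 = 108
Example (3,1,3) → sorted (1,3,3): b_i ≤ 2+i ∀i, a PF.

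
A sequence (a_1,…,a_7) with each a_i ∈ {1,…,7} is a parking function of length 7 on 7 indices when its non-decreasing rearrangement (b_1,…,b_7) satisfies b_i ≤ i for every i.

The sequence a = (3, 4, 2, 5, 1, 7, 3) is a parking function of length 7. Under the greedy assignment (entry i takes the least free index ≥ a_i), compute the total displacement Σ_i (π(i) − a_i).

3

Σπ(i) = 1+…+7 = 28; Σa = 3+4+2+5+1+7+3 = 25; disp = 28−25 = 3.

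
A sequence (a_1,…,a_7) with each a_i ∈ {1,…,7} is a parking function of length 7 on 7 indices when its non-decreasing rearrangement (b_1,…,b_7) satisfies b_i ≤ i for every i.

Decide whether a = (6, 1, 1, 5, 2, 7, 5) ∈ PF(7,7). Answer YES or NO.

Order a: b = (1, 1, 2, 5, 5, 6, 7).
  b_1=1 ≤ 1
  b_2=1 ≤ 2
  b_3=2 ≤ 3
  b_4=5 > 4
  fails at i=4 ⇒ NO

NO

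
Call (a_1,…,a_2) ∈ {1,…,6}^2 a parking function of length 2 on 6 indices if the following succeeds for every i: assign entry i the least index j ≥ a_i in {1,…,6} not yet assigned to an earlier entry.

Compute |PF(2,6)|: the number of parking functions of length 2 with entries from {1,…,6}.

35

|PF| = 5·7^1 = 5×7 = 35
One tuple (3,5) → sorted (3,5): b_i ≤ 4+i ∀i, a PF.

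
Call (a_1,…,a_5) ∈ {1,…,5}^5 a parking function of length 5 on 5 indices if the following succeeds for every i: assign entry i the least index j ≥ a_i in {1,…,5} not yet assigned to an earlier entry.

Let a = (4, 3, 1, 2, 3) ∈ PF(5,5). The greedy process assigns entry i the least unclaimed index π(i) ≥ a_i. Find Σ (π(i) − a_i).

Σπ(i) = 1+…+5 = 15; Σa = 4+3+1+2+3 = 13; disp = 15−13 = 2.

2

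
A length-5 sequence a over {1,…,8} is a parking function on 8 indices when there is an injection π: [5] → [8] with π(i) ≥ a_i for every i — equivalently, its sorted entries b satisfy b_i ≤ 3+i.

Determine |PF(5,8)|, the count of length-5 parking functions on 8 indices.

Count = 4·9^4 = 4·6561 = 26244 [KW]
Example (2,1,5,1,7) → sorted (1,1,2,5,7): b_i ≤ 3+i ∀i, a PF.

26244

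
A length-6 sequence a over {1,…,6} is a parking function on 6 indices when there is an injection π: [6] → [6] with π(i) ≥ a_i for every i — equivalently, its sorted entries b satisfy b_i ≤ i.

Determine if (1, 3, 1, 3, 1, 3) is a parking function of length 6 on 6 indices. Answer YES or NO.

Sorted: b = (1, 1, 1, 3, 3, 3).
  b_1=1 ≤ 1
  b_2=1 ≤ 2
  b_3=1 ≤ 3
  b_4=3 ≤ 4
  b_5=3 ≤ 5
  b_6=3 ≤ 6
All bounds hold ⇒ YES

YES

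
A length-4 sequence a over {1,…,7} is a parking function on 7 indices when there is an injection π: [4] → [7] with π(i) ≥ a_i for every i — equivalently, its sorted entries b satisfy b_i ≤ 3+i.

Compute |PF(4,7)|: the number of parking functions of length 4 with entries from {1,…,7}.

2048

#PF = (7+1−4)·(7+1)^{4−1} = 4×512 = 2048 (Konheim–Weiss)
One tuple (5,2,7,3) → sorted (2,3,5,7): b_i ≤ 3+i ∀i, a PF.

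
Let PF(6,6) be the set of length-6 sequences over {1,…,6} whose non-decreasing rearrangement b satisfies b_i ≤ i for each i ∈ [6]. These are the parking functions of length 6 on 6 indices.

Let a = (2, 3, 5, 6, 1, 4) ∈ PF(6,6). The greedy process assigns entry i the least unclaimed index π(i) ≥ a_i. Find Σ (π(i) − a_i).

0

Σπ = 21 ({1..6} each once); Σa = 2+3+5+6+1+4 = 21; disp = 21−21 = 0.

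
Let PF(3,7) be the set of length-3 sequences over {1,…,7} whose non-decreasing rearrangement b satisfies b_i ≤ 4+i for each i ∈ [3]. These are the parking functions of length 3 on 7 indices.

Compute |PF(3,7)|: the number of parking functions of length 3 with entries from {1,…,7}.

320

Count = (8−3)·8^(3−1) = 5 · 64 = 320
Example (6,3,3) → sorted (3,3,6): b_i ≤ 4+i ∀i, a PF.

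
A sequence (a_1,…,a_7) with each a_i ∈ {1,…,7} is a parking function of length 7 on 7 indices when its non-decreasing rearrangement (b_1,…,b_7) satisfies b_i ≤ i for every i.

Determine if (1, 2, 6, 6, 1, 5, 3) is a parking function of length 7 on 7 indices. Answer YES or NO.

Sorted: b = (1, 1, 2, 3, 5, 6, 6).
  b_1=1 ≤ 1
  b_2=1 ≤ 2
  b_3=2 ≤ 3
  b_4=3 ≤ 4
  b_5=5 ≤ 5
  b_6=6 ≤ 6
  b_7=6 ≤ 7
All bounds hold ⇒ YES

YES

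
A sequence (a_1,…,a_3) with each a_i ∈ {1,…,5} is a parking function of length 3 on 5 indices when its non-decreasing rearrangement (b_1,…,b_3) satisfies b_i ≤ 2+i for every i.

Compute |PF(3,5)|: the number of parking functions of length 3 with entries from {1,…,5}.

Count = (5+1−3)·(5+1)^{3−1} = 3 · 36 = 108 [KW]
One tuple (2,2,4) → sorted (2,2,4): b_i ≤ 2+i ∀i, a PF.

108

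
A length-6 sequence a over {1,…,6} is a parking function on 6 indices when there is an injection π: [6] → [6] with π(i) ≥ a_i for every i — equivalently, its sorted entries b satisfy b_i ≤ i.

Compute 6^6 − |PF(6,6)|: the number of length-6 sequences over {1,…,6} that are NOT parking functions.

|PF(6,6)| = (6−6+1)·(6+1)^(6−1) = 1·16807 = 16807 [KW]
E.g. (3,5,3,2,5,6) → sorted (2,3,3,5,5,6): b_1=2>1, not a PF.
Total 46656; non-PF = 46656−16807 = 29849

29849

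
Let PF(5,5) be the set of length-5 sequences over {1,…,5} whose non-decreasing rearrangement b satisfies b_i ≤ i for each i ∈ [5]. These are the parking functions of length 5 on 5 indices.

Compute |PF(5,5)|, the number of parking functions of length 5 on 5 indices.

1296

|PF(5,5)| = (5+1−5)·(5+1)^{5−1} = 1 · 1296 = 1296 (Pollak)
E.g. (2,5,2,1,2) → sorted (1,2,2,2,5): b_i ≤ i ∀i, a PF.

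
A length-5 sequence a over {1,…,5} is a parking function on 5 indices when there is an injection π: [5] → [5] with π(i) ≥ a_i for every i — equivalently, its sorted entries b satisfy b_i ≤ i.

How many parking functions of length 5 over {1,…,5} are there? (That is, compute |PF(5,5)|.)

|PF(5,5)| = (5+1−5)·(5+1)^{5−1} = 1·1296 = 1296 (Pollak)
One tuple (3,1,3,5,1) → sorted (1,1,3,3,5): b_i ≤ i ∀i, a PF.

1296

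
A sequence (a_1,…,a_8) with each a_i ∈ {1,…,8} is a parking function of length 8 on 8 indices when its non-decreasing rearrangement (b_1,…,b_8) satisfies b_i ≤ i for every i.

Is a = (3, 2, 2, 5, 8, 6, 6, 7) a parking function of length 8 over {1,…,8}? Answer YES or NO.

NO

Rearranged: b = (2, 2, 3, 5, 6, 6, 7, 8).
  b_1=2 > 1
  fails at i=1 ⇒ NO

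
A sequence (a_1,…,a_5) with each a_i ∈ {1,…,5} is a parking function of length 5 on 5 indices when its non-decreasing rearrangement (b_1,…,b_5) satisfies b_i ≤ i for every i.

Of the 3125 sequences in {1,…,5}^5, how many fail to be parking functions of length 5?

1829

|PF(5,5)| = 1·6^4 = 1×1296 = 1296 [KW]
One tuple (2,5,4,5,3) → sorted (2,3,4,5,5): b_1=2>1, not a PF.
5^5 − 1296 = 3125 − 1296 = 1829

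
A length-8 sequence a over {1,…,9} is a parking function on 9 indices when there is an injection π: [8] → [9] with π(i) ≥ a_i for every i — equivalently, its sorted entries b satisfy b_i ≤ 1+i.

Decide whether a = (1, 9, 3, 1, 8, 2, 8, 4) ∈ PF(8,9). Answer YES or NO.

NO

Sorted: b = (1, 1, 2, 3, 4, 8, 8, 9).
  b_1=1 ≤ 2
  b_2=1 ≤ 3
  b_3=2 ≤ 4
  b_4=3 ≤ 5
  b_5=4 ≤ 6
  b_6=8 > 7
  fails at i=6 ⇒ NO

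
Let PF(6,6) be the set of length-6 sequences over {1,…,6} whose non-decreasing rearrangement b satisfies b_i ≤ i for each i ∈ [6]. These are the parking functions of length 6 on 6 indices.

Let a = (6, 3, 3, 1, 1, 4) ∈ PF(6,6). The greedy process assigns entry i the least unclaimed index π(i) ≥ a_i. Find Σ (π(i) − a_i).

Σπ = 21 ({1..6} each once); Σa = 6+3+3+1+1+4 = 18; disp = 21−18 = 3.

3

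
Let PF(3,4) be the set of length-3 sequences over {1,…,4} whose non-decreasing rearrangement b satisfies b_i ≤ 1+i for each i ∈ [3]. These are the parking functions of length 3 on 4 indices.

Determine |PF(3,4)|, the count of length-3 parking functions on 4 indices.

50

|PF| = (4+1−3)·(4+1)^{3−1} = 2 · 25 = 50 (Konheim–Weiss)
Example (1,3,1) → sorted (1,1,3): b_i ≤ 1+i ∀i, a PF.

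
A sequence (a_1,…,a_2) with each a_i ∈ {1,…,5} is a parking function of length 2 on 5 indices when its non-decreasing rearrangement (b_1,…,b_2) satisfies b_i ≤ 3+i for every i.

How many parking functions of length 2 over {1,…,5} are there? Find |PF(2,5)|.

|PF(2,5)| = (5−2+1)·(5+1)^(2−1) = 4·6 = 24 [KW]
Check (4,1) → sorted (1,4): b_i ≤ 3+i ∀i, a PF.

24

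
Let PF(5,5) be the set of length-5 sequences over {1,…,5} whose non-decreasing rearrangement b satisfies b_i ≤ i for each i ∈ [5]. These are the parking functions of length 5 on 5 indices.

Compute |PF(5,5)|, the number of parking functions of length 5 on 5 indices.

1296

Count = 1·6^4 = 1×1296 = 1296 (Pollak)
Check (1,4,1,1,4) → sorted (1,1,1,4,4): b_i ≤ i ∀i, a PF.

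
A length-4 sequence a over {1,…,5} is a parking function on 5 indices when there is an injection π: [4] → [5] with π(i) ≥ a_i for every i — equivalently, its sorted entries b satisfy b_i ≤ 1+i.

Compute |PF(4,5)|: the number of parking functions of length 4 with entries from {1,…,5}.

432

Count = (6−4)·6^(4−1) = 2·216 = 432 [KW]
One tuple (5,2,3,1) → sorted (1,2,3,5): b_i ≤ 1+i ∀i, a PF.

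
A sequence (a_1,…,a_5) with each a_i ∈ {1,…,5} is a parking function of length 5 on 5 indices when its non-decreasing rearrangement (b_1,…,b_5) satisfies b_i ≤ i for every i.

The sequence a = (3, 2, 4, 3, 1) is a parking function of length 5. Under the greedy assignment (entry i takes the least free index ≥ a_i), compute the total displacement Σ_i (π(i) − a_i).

2

Σπ(i) = 1+…+5 = 15; Σa = 3+2+4+3+1 = 13; disp = 15−13 = 2.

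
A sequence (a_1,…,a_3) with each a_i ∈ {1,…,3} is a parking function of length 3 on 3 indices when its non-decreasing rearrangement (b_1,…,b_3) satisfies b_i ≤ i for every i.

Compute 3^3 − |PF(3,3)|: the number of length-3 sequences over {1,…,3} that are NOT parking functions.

#PF = (4−3)·4^(3−1) = 1·16 = 16 (Pollak)
Check (2,2,2) → sorted (2,2,2): b_1=2>1, not a PF.
So 27 − 16 = 11 fail.

11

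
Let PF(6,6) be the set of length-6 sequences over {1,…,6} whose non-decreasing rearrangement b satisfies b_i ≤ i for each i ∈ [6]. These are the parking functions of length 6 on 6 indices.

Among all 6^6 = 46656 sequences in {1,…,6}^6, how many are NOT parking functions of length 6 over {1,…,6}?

29849

|PF(6,6)| = 1·7^5 = 1·16807 = 16807
Check (6,5,6,4,2,4) → sorted (2,4,4,5,6,6): b_1=2>1, not a PF.
6^6 − 16807 = 46656 − 16807 = 29849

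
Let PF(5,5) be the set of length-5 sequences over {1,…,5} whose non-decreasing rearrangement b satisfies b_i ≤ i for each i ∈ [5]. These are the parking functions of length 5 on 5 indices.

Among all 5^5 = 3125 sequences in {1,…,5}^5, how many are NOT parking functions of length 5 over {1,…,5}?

1829

|PF| = 1·6^4 = 1·1296 = 1296 (Pollak)
Example (3,4,4,4,5) → sorted (3,4,4,4,5): b_1=3>1, not a PF.
Total 3125; non-PF = 3125−1296 = 1829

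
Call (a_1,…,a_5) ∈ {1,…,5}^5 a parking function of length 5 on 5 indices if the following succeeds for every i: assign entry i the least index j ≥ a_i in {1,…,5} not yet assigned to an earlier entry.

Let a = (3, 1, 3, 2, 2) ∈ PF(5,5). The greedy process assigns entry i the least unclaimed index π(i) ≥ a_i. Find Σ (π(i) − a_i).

Σπ(i) = 1+…+5 = 15; Σa = 3+1+3+2+2 = 11; disp = 15−11 = 4.

4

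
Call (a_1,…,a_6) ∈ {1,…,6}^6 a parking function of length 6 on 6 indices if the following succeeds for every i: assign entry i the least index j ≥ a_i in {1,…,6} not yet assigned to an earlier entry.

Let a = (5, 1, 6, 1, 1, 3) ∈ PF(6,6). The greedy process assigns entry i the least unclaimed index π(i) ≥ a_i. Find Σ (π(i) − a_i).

4

Σπ(i) = 1+…+6 = 21; Σa = 5+1+6+1+1+3 = 17; disp = 21−17 = 4.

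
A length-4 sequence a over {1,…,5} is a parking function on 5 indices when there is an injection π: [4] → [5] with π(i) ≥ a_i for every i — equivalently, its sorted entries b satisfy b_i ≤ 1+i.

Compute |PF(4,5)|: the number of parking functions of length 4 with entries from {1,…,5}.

Count = 2·6^3 = 2 · 216 = 432 (Pollak)
Check (1,3,4,5) → sorted (1,3,4,5): b_i ≤ 1+i ∀i, a PF.

432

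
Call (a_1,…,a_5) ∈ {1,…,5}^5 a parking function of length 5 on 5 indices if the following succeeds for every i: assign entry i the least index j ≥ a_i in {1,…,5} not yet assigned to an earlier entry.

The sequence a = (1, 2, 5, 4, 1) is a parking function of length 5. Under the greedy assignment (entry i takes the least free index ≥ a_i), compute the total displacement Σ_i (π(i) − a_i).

2

Σπ(i) = 1+…+5 = 15; Σa = 1+2+5+4+1 = 13; disp = 15−13 = 2.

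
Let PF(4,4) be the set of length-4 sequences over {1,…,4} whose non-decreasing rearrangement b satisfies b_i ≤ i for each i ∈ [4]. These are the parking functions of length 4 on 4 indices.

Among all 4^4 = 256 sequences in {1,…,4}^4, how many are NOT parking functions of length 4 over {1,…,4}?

131

|PF| = (5−4)·5^(4−1) = 1·125 = 125 [KW]
Check (2,4,4,3) → sorted (2,3,4,4): b_1=2>1, not a PF.
So 256 − 125 = 131 fail.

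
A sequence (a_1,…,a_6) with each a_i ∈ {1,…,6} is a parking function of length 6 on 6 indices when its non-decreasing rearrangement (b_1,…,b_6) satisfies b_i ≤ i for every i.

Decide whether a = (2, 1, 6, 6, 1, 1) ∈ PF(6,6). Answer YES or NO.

Sorted: b = (1, 1, 1, 2, 6, 6).
  b_1=1 ≤ 1
  b_2=1 ≤ 2
  b_3=1 ≤ 3
  b_4=2 ≤ 4
  b_5=6 > 5
  fails at i=5 ⇒ NO

NO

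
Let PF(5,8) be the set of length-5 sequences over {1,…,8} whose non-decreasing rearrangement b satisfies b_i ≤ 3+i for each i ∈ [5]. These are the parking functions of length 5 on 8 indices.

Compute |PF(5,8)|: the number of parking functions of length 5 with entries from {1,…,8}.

26244

|PF(5,8)| = (8−5+1)·(8+1)^(5−1) = 4×6561 = 26244
Example (8,5,6,3,3) → sorted (3,3,5,6,8): b_i ≤ 3+i ∀i, a PF.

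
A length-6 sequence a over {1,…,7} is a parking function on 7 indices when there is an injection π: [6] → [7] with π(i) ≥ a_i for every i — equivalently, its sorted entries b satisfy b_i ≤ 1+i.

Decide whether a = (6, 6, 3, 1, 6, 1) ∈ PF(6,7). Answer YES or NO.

NO

Order a: b = (1, 1, 3, 6, 6, 6).
  b_1=1 ≤ 2
  b_2=1 ≤ 3
  b_3=3 ≤ 4
  b_4=6 > 5
  fails at i=4 ⇒ NO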